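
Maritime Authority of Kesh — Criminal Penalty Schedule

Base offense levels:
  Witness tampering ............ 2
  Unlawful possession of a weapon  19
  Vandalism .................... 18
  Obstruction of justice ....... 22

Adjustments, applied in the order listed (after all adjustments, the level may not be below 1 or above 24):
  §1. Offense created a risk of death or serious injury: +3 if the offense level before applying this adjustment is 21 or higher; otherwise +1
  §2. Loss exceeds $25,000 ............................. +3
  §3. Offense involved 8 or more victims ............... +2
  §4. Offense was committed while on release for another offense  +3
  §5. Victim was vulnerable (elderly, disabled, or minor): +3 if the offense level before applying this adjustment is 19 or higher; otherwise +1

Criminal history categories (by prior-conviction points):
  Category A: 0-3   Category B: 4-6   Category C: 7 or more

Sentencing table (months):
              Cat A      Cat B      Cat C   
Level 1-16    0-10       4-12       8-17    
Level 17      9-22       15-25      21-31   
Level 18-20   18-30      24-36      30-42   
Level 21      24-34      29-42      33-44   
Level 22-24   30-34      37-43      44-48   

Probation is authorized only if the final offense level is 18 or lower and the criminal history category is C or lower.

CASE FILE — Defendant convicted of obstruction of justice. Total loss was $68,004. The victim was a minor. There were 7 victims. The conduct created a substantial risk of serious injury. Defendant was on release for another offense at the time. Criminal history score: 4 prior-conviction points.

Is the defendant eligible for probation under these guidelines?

Base offense level for obstruction of justice: 22.
§1 applies (level before this adjustment is 22 ≥ 21, so +3): 22 + 3 = 25.
§2 applies: 25 + 3 = 28.
§3 does not apply.
§4 applies: 28 + 3 = 31.
§5 applies (level before this adjustment is 31 ≥ 19, so +3): 31 + 3 = 34.
Level 34 exceeds the maximum of 24; capped at 24.
Final offense level: 24.
Criminal history: 4 prior points → Category B (4-6).
Level 24 falls in the 22-24 band.
Grid: Level 22-24 × Category B = 37-43 months.
Probation check: level 24 > 18 and category B ≤ C → not eligible.

No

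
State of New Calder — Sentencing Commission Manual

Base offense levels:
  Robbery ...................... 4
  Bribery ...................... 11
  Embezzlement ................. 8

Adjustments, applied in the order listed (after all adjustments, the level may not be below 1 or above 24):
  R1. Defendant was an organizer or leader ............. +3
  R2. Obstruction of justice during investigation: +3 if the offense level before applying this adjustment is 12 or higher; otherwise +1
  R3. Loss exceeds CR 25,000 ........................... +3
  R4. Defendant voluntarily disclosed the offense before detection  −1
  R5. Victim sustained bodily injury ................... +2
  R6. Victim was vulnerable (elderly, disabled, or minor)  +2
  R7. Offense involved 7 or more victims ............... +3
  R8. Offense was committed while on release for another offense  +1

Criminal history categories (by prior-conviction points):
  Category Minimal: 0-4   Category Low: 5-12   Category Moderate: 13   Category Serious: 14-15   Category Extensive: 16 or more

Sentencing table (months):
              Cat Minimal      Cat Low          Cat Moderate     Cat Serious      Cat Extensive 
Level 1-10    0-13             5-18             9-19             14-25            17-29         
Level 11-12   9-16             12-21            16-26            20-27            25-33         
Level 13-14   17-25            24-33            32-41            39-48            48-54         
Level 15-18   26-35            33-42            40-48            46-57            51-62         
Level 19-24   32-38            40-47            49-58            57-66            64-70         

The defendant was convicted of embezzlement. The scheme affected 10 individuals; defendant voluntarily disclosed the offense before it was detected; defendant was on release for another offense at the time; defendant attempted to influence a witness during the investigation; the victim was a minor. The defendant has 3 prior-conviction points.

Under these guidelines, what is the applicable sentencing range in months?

Base offense level for embezzlement: 8.
R2 applies (level before this adjustment is 8 < 12, so +1): 8 + 1 = 9.
R4 applies: 9 − 1 = 8.
R6 applies: 8 + 2 = 10.
R7 applies: 10 + 3 = 13.
R8 applies: 13 + 1 = 14.
Final offense level: 14.
Criminal history: 3 prior points → Category Minimal (0-4).
Level 14 falls in the 13-14 band.
Grid: Level 13-14 × Category Minimal = 17-25 months.

17-25 months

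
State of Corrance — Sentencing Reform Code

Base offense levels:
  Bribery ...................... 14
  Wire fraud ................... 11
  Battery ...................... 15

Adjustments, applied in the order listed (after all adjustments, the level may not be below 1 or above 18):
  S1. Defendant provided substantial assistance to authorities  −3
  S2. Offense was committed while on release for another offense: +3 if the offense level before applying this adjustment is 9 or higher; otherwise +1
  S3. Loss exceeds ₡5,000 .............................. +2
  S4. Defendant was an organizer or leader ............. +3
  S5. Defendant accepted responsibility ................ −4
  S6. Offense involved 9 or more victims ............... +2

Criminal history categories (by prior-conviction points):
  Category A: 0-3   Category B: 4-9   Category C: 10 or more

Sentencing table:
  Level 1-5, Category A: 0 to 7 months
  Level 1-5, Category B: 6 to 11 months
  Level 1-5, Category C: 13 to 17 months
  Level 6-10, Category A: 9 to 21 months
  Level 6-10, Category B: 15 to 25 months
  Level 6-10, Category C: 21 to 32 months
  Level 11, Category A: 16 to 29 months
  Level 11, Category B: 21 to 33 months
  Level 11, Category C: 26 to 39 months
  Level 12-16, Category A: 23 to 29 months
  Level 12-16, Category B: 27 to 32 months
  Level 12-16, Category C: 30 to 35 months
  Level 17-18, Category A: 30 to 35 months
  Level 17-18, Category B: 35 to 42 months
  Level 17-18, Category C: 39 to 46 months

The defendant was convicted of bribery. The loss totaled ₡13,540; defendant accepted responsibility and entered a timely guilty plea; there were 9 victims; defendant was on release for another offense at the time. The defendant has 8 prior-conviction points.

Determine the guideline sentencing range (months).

Base offense level for bribery: 14.
S1 does not apply.
S2 applies (level before this adjustment is 14 ≥ 9, so +3): 14 + 3 = 17.
S3 applies: 17 + 2 = 19.
S5 applies: 19 − 4 = 15.
S6 applies: 15 + 2 = 17.
Final offense level: 17.
Criminal history: 8 prior points → Category B (4-9).
Level 17 falls in the 17-18 band.
Grid: Level 17-18 × Category B = 35-42 months.

35-42 months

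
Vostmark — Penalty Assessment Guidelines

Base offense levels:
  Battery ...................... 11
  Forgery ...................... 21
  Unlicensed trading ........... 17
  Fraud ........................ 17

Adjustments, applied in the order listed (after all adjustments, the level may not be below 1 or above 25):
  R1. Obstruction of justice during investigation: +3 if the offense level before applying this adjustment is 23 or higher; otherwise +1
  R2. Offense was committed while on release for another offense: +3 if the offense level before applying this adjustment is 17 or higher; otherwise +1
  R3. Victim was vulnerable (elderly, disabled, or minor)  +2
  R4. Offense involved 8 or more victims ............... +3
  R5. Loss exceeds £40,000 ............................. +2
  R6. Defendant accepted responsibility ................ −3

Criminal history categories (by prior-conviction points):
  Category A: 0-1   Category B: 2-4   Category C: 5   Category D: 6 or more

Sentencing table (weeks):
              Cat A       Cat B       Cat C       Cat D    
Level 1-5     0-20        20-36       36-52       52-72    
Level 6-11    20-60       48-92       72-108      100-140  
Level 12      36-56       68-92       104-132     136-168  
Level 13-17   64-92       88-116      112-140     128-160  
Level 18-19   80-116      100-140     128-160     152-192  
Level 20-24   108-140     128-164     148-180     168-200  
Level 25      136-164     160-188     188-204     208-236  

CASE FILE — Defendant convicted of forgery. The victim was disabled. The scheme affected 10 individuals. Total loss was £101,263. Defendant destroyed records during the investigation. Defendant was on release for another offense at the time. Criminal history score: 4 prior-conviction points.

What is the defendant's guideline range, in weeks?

Base offense level for forgery: 21.
R1 applies (level before this adjustment is 21 < 23, so +1): 21 + 1 = 22.
R2 applies (level before this adjustment is 22 ≥ 17, so +3): 22 + 3 = 25.
R3 applies: 25 + 2 = 27.
R4 applies: 27 + 3 = 30.
R5 applies: 30 + 2 = 32.
R6 does not apply.
Level 32 exceeds the maximum of 25; capped at 25.
Final offense level: 25.
Criminal history: 4 prior points → Category B (2-4).
Level 25 falls in the 25 band.
Grid: Level 25 × Category B = 160-188 weeks.

160-188 weeks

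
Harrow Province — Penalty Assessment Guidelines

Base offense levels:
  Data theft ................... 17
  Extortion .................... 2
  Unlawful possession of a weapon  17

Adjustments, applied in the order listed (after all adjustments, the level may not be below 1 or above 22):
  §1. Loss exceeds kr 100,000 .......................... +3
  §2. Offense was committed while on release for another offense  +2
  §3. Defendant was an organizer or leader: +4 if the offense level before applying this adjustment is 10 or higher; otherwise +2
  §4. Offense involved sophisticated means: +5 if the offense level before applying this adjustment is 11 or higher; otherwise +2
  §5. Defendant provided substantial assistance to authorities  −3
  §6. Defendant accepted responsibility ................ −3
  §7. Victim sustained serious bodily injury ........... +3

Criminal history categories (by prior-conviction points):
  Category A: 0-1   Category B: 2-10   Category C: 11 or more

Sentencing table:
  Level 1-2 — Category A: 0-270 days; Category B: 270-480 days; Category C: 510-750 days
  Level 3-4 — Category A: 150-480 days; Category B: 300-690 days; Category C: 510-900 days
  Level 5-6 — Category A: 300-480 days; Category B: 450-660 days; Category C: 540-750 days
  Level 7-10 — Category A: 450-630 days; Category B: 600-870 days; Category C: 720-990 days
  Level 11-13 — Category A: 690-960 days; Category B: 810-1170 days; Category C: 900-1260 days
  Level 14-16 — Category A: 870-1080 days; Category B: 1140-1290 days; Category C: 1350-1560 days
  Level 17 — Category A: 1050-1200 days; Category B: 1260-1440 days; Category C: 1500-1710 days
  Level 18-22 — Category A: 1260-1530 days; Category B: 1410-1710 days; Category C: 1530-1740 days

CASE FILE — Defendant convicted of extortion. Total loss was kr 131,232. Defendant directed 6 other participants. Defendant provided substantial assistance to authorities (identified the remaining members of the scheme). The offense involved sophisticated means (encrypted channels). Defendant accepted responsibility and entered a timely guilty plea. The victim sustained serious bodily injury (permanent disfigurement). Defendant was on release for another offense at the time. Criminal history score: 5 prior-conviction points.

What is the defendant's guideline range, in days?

600-870 days

Base offense level for extortion: 2.
§1 applies: 2 + 3 = 5.
§2 applies: 5 + 2 = 7.
§3 applies (level before this adjustment is 7 < 10, so +2): 7 + 2 = 9.
§4 applies (level before this adjustment is 9 < 11, so +2): 9 + 2 = 11.
§5 applies: 11 − 3 = 8.
§6 applies: 8 − 3 = 5.
§7 applies: 5 + 3 = 8.
Final offense level: 8.
Criminal history: 5 prior points → Category B (2-10).
Level 8 falls in the 7-10 band.
Grid: Level 7-10 × Category B = 600-870 days.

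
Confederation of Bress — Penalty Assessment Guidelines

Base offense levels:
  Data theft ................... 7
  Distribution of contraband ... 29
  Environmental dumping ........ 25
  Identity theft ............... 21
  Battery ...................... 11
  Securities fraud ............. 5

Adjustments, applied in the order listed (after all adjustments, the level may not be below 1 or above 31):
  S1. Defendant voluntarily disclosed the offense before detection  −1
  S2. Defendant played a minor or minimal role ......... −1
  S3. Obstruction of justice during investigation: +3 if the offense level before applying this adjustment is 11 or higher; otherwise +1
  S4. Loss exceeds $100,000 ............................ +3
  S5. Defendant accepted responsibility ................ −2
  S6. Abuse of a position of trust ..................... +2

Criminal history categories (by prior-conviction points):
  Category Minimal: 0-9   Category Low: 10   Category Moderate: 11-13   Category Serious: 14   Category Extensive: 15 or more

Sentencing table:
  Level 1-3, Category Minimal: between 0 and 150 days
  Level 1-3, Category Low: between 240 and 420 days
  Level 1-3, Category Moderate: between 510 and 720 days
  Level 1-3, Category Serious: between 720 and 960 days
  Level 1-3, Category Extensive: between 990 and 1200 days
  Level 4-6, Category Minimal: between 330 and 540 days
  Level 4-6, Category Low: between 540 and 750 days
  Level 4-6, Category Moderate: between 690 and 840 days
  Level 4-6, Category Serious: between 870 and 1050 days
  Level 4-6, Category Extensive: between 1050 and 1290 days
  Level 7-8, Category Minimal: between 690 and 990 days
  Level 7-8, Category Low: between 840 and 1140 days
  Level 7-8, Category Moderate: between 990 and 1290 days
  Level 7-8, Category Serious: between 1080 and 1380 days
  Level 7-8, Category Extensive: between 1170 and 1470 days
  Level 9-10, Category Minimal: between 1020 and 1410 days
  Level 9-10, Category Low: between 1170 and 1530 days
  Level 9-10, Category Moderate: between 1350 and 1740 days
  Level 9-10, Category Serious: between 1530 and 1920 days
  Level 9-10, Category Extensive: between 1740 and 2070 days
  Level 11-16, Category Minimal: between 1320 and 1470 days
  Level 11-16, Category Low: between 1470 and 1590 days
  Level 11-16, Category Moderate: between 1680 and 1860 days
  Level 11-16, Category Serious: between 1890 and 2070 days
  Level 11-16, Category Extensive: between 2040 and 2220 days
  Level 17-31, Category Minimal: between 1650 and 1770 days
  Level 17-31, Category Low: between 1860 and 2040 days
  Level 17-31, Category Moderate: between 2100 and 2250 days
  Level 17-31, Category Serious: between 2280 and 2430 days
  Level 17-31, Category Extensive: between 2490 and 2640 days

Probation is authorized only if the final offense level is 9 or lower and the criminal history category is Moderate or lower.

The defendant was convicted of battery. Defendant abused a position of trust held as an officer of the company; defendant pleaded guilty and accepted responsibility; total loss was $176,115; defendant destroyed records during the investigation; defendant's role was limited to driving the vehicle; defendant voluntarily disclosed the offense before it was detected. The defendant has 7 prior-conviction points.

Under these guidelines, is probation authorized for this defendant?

No

Base offense level for battery: 11.
S1 applies: 11 − 1 = 10.
S2 applies: 10 − 1 = 9.
S3 applies (level before this adjustment is 9 < 11, so +1): 9 + 1 = 10.
S4 applies: 10 + 3 = 13.
S5 applies: 13 − 2 = 11.
S6 applies: 11 + 2 = 13.
Final offense level: 13.
Criminal history: 7 prior points → Category Minimal (0-9).
Level 13 falls in the 11-16 band.
Grid: Level 11-16 × Category Minimal = 1320-1470 days.
Probation check: level 13 > 9 and category Minimal ≤ Moderate → not eligible.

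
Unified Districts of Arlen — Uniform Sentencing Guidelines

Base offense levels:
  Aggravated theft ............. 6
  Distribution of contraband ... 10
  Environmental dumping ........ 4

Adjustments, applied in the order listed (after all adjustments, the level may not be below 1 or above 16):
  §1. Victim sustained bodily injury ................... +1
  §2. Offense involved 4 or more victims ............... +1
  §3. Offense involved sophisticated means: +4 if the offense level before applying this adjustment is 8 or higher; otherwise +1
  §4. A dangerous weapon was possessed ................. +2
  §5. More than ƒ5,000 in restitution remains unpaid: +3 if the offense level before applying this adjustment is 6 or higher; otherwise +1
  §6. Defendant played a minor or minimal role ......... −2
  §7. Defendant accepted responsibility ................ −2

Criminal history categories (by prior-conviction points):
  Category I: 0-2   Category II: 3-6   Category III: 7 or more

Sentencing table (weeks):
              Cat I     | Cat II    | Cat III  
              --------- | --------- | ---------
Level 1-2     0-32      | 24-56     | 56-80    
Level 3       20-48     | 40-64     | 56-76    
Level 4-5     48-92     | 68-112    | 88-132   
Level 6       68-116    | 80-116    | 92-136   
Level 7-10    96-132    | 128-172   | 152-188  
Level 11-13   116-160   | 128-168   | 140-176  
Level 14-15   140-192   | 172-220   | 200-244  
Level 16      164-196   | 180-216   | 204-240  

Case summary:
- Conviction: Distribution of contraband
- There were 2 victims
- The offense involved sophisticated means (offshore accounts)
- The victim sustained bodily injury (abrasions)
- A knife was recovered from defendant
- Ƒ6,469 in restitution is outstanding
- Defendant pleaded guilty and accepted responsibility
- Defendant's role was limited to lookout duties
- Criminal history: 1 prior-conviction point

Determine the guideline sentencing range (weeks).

164-196 weeks

Base offense level for distribution of contraband: 10.
§1 applies: 10 + 1 = 11.
§2 does not apply.
§3 applies (level before this adjustment is 11 ≥ 8, so +4): 11 + 4 = 15.
§4 applies: 15 + 2 = 17.
§5 applies (level before this adjustment is 17 ≥ 6, so +3): 17 + 3 = 20.
§6 applies: 20 − 2 = 18.
§7 applies: 18 − 2 = 16.
Final offense level: 16.
Criminal history: 1 prior point → Category I (0-2).
Level 16 falls in the 16 band.
Grid: Level 16 × Category I = 164-196 weeks.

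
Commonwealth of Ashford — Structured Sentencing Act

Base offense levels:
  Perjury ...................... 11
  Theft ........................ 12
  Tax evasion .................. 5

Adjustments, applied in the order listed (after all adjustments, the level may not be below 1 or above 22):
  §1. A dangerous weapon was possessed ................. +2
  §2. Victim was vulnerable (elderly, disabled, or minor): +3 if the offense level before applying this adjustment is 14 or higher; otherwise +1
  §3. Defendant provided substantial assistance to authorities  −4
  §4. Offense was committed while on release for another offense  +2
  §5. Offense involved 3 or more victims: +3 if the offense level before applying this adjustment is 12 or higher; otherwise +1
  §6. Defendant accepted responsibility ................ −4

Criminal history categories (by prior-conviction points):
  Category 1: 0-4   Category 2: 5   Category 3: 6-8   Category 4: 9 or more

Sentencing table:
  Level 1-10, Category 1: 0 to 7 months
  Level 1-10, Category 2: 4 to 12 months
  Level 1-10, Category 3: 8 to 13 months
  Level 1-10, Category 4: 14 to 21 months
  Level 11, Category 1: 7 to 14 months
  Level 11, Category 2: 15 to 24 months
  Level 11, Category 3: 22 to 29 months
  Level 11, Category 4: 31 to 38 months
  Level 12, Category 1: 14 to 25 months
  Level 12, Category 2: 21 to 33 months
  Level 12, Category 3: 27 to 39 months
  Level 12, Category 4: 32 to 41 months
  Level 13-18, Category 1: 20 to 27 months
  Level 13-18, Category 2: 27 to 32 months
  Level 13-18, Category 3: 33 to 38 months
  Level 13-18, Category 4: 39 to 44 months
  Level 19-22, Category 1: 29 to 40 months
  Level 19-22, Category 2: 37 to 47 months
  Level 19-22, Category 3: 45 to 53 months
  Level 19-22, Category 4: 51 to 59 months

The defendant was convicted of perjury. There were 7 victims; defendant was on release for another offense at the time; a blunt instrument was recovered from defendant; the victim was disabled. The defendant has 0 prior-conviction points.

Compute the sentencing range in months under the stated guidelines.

29-40 months

Base offense level for perjury: 11.
§1 applies: 11 + 2 = 13.
§2 applies (level before this adjustment is 13 < 14, so +1): 13 + 1 = 14.
§3 does not apply.
§4 applies: 14 + 2 = 16.
§5 applies (level before this adjustment is 16 ≥ 12, so +3): 16 + 3 = 19.
Final offense level: 19.
Criminal history: 0 prior points → Category 1 (0-4).
Level 19 falls in the 19-22 band.
Grid: Level 19-22 × Category 1 = 29-40 months.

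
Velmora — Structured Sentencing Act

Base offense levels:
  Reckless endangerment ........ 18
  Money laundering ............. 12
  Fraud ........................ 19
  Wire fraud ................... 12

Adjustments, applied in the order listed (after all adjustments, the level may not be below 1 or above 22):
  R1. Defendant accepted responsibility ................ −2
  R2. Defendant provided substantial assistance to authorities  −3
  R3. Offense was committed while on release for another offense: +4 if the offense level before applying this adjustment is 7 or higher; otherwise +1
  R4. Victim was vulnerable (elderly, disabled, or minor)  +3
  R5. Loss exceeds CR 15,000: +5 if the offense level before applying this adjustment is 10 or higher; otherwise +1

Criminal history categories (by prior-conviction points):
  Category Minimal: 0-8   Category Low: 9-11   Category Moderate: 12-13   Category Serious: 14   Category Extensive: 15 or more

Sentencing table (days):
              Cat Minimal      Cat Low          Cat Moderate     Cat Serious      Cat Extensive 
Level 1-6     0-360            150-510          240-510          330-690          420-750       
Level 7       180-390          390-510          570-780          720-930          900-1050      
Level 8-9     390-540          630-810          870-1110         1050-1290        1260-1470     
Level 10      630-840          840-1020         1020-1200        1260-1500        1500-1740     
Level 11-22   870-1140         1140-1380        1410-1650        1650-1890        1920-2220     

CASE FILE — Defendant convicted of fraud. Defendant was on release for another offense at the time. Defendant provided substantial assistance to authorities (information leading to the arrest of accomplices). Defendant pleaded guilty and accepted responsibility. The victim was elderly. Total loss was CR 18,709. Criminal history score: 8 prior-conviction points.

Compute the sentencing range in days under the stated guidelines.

870-1140 days

Base offense level for fraud: 19.
R1 applies: 19 − 2 = 17.
R2 applies: 17 − 3 = 14.
R3 applies (level before this adjustment is 14 ≥ 7, so +4): 14 + 4 = 18.
R4 applies: 18 + 3 = 21.
R5 applies (level before this adjustment is 21 ≥ 10, so +5): 21 + 5 = 26.
Level 26 exceeds the maximum of 22; capped at 22.
Final offense level: 22.
Criminal history: 8 prior points → Category Minimal (0-8).
Level 22 falls in the 11-22 band.
Grid: Level 11-22 × Category Minimal = 870-1140 days.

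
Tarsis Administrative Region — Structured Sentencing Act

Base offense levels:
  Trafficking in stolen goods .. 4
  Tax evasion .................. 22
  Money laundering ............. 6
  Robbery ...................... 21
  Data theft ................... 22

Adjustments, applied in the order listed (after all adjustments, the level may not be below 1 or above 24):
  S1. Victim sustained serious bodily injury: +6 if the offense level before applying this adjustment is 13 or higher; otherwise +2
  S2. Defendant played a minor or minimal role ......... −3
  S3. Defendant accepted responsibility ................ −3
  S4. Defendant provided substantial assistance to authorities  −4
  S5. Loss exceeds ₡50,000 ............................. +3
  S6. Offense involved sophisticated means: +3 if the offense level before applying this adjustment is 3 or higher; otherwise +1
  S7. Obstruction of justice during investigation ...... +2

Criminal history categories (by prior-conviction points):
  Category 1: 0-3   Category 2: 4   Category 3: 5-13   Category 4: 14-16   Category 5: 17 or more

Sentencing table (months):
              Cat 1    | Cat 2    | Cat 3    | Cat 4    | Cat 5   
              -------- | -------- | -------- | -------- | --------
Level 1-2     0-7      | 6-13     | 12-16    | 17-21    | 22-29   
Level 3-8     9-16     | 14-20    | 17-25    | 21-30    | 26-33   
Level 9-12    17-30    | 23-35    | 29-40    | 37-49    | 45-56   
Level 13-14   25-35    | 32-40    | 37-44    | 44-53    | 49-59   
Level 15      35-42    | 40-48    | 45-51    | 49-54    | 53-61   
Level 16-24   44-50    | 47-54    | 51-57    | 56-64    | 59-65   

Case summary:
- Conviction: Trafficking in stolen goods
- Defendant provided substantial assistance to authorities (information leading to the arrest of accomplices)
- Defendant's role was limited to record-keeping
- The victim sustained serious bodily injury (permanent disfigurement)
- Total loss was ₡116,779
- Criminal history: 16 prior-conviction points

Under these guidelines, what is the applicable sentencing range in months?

Base offense level for trafficking in stolen goods: 4.
S1 applies (level before this adjustment is 4 < 13, so +2): 4 + 2 = 6.
S2 applies: 6 − 3 = 3.
S4 applies: 3 − 4 = -1.
S5 applies: -1 + 3 = 2.
S7 does not apply.
Final offense level: 2.
Criminal history: 16 prior points → Category 4 (14-16).
Level 2 falls in the 1-2 band.
Grid: Level 1-2 × Category 4 = 17-21 months.

17-21 months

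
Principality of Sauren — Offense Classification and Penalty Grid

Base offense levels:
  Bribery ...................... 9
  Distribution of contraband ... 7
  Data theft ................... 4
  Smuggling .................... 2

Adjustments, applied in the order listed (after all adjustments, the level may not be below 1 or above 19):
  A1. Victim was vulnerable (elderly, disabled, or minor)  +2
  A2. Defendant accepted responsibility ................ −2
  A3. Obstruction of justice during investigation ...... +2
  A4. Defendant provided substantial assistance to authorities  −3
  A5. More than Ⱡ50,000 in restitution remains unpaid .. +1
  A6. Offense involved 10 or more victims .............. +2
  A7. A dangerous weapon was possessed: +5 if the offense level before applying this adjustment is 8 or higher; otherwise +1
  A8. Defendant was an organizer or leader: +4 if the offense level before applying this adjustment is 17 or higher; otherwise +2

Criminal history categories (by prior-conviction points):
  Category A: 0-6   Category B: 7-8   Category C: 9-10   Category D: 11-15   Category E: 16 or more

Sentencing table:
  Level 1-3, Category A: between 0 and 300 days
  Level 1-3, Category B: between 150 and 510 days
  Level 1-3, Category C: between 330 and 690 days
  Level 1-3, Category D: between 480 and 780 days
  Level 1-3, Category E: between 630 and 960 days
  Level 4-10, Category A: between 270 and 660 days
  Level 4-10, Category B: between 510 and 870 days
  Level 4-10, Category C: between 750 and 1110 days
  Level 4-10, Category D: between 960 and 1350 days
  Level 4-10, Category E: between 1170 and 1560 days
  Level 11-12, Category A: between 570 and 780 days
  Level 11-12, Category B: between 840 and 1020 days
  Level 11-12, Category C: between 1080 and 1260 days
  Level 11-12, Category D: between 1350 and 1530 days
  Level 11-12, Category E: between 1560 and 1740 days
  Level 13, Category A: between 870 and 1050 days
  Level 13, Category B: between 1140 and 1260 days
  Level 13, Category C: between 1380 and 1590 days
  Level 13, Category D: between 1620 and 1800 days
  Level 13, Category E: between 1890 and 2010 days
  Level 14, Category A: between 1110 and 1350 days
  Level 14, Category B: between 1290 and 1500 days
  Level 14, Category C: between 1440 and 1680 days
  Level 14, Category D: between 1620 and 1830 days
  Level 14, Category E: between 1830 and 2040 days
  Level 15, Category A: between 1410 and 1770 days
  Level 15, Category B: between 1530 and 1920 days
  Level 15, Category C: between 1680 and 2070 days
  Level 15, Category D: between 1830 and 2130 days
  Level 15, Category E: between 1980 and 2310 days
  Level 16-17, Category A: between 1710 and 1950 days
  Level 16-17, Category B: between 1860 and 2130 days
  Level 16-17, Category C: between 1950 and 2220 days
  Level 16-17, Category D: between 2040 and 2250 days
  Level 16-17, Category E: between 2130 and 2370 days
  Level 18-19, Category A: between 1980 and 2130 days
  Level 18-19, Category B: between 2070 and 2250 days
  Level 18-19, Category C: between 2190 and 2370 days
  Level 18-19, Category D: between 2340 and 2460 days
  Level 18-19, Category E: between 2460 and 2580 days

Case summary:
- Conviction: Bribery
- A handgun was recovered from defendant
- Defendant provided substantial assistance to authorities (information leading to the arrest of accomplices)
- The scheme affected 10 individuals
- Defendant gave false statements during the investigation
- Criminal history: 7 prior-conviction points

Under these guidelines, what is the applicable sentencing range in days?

Base offense level for bribery: 9.
A3 applies: 9 + 2 = 11.
A4 applies: 11 − 3 = 8.
A5 does not apply.
A6 applies: 8 + 2 = 10.
A7 applies (level before this adjustment is 10 ≥ 8, so +5): 10 + 5 = 15.
Final offense level: 15.
Criminal history: 7 prior points → Category B (7-8).
Level 15 falls in the 15 band.
Grid: Level 15 × Category B = 1530-1920 days.

1530-1920 days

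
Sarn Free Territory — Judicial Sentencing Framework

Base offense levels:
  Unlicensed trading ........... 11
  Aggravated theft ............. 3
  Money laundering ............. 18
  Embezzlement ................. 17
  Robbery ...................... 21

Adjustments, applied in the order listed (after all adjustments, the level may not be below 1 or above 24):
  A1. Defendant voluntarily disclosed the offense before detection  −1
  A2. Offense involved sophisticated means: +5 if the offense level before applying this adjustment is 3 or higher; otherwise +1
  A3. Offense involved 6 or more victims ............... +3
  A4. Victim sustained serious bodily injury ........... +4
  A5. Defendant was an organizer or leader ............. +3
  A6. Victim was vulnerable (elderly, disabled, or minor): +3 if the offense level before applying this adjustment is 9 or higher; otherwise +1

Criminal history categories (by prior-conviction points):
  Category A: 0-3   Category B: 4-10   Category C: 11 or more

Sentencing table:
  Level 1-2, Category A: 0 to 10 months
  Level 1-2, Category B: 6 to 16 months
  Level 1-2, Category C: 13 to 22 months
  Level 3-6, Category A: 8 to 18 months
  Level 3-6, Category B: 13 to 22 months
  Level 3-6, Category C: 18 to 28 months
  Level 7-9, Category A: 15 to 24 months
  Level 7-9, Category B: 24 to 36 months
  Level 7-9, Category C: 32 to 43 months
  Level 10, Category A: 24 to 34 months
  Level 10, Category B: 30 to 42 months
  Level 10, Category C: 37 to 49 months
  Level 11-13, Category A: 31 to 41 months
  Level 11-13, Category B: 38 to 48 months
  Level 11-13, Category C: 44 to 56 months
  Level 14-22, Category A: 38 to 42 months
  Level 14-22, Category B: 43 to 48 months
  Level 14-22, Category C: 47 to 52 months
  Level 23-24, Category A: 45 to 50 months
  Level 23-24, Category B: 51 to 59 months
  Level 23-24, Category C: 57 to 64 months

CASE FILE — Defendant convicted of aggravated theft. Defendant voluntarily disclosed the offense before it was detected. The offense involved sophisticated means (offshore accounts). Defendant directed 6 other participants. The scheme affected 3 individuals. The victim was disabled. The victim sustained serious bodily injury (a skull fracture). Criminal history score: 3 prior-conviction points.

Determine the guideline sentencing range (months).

31-41 months

Base offense level for aggravated theft: 3.
A1 applies: 3 − 1 = 2.
A2 applies (level before this adjustment is 2 < 3, so +1): 2 + 1 = 3.
A4 applies: 3 + 4 = 7.
A5 applies: 7 + 3 = 10.
A6 applies (level before this adjustment is 10 ≥ 9, so +3): 10 + 3 = 13.
Final offense level: 13.
Criminal history: 3 prior points → Category A (0-3).
Level 13 falls in the 11-13 band.
Grid: Level 11-13 × Category A = 31-41 months.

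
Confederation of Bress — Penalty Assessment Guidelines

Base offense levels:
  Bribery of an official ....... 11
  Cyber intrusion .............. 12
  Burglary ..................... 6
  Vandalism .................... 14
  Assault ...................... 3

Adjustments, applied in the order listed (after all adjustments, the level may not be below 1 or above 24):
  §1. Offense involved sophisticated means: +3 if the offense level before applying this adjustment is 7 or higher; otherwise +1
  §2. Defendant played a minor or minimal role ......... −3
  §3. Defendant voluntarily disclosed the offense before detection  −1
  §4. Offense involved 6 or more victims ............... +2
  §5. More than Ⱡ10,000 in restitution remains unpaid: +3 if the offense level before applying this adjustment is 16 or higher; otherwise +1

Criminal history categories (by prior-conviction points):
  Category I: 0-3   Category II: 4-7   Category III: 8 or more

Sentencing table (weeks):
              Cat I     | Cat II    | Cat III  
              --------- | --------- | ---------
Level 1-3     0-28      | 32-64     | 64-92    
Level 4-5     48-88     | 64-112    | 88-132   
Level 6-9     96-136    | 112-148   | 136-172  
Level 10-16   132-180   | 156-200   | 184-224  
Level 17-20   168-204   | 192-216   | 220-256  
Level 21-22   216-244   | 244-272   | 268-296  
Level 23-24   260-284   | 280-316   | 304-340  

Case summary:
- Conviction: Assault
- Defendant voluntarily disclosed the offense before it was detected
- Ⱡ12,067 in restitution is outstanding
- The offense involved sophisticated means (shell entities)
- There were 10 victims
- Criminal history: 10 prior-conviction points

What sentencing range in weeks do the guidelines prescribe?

136-172 weeks

Base offense level for assault: 3.
§1 applies (level before this adjustment is 3 < 7, so +1): 3 + 1 = 4.
§2 does not apply.
§3 applies: 4 − 1 = 3.
§4 applies: 3 + 2 = 5.
§5 applies (level before this adjustment is 5 < 16, so +1): 5 + 1 = 6.
Final offense level: 6.
Criminal history: 10 prior points → Category III (8+).
Level 6 falls in the 6-9 band.
Grid: Level 6-9 × Category III = 136-172 weeks.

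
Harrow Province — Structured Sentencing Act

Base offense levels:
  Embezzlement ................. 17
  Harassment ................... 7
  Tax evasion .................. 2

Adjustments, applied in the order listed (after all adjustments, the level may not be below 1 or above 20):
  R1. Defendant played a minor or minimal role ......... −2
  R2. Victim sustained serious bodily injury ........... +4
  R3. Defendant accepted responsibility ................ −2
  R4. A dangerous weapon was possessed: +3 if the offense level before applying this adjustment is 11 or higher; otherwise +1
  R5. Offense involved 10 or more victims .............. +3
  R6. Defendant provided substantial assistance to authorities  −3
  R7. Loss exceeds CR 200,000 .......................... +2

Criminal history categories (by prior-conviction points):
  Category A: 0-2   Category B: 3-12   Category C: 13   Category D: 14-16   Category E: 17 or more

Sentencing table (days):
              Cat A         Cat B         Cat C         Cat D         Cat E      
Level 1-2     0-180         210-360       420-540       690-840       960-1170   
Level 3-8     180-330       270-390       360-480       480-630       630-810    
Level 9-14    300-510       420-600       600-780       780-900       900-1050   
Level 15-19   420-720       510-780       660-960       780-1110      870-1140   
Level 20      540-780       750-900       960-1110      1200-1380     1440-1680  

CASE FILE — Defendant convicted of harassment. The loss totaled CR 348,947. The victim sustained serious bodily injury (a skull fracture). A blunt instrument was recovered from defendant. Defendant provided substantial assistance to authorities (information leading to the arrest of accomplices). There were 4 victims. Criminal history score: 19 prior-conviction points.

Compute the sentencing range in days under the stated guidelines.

900-1050 days

Base offense level for harassment: 7.
R1 does not apply.
R2 applies: 7 + 4 = 11.
R4 applies (level before this adjustment is 11 ≥ 11, so +3): 11 + 3 = 14.
R5 does not apply.
R6 applies: 14 − 3 = 11.
R7 applies: 11 + 2 = 13.
Final offense level: 13.
Criminal history: 19 prior points → Category E (17+).
Level 13 falls in the 9-14 band.
Grid: Level 9-14 × Category E = 900-1050 days.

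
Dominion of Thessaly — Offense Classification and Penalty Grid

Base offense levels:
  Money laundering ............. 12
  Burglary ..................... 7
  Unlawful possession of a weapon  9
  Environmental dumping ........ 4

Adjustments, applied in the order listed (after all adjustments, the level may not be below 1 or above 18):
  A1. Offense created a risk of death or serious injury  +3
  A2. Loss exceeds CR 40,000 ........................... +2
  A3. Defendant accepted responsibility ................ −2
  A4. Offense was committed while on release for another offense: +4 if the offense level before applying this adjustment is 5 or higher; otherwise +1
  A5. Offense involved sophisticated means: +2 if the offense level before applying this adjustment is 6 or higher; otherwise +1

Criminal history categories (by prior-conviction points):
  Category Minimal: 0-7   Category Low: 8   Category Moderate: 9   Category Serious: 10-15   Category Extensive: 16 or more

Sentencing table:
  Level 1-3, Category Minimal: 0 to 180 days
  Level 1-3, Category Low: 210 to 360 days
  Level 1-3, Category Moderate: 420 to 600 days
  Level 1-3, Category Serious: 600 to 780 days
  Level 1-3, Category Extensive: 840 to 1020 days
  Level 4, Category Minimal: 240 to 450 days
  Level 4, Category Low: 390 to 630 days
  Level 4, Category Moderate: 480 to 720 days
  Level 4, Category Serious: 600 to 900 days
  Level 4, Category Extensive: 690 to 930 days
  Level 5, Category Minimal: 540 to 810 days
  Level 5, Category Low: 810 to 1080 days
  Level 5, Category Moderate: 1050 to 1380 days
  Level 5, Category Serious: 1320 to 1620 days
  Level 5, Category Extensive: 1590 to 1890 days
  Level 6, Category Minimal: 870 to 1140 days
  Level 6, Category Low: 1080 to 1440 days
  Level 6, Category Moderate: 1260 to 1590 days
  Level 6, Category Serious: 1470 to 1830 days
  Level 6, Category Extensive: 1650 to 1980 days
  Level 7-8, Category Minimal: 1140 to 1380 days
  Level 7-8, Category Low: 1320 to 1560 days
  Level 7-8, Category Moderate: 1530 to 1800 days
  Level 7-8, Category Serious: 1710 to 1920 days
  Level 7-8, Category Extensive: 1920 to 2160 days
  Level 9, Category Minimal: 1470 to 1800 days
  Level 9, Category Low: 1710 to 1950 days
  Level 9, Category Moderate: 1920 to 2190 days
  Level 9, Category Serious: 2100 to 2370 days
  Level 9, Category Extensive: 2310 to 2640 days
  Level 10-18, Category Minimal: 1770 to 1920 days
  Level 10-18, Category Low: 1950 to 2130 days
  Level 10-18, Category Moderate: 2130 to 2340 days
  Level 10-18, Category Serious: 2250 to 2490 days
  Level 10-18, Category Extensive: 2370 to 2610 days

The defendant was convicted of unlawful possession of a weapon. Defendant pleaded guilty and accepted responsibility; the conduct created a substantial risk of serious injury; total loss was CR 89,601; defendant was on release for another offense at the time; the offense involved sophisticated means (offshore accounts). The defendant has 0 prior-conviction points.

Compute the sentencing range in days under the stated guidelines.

Base offense level for unlawful possession of a weapon: 9.
A1 applies: 9 + 3 = 12.
A2 applies: 12 + 2 = 14.
A3 applies: 14 − 2 = 12.
A4 applies (level before this adjustment is 12 ≥ 5, so +4): 12 + 4 = 16.
A5 applies (level before this adjustment is 16 ≥ 6, so +2): 16 + 2 = 18.
Final offense level: 18.
Criminal history: 0 prior points → Category Minimal (0-7).
Level 18 falls in the 10-18 band.
Grid: Level 10-18 × Category Minimal = 1770-1920 days.

1770-1920 days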